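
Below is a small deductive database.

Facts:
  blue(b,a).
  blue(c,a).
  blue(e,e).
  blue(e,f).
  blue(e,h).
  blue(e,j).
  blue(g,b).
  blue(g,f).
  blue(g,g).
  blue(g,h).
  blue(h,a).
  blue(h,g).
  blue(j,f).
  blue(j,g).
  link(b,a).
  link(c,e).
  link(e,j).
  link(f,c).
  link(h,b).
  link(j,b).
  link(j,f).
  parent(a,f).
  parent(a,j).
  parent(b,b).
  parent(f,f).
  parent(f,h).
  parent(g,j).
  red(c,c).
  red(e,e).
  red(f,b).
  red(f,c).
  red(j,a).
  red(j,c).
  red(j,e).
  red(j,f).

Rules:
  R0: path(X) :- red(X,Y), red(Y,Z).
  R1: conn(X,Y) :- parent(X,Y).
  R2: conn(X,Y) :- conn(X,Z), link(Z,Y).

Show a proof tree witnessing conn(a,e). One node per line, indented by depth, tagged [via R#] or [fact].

conn(a,e)  [via R2]
  conn(a,c)  [via R2]
    conn(a,f)  [via R1]
      parent(a,f)  [fact]
    link(f,c)  [fact]
  link(c,e)  [fact]

round 1: derive conn(a,f) via R1 from parent(a,f)
round 1: derive conn(a,j) via R1 from parent(a,j)
round 1: derive conn(b,b) via R1 from parent(b,b)
round 1: derive conn(f,f) via R1 from parent(f,f)
round 1: derive conn(f,h) via R1 from parent(f,h)
round 1: derive conn(g,j) via R1 from parent(g,j)
round 2: derive conn(a,b) via R2 from conn(a,j), link(j,b)
round 2: derive conn(a,c) via R2 from conn(a,f), link(f,c)
round 2: derive conn(b,a) via R2 from conn(b,b), link(b,a)
round 2: derive conn(f,b) via R2 from conn(f,h), link(h,b)
round 2: derive conn(f,c) via R2 from conn(f,f), link(f,c)
round 2: derive conn(g,b) via R2 from conn(g,j), link(j,b)
round 2: derive conn(g,f) via R2 from conn(g,j), link(j,f)
round 3: derive conn(a,a) via R2 from conn(a,b), link(b,a)
round 3: derive conn(a,e) via R2 from conn(a,c), link(c,e)
round 3: derive conn(f,a) via R2 from conn(f,b), link(b,a)
round 3: derive conn(f,e) via R2 from conn(f,c), link(c,e)
round 3: derive conn(g,a) via R2 from conn(g,b), link(b,a)
round 3: derive conn(g,c) via R2 from conn(g,f), link(f,c)
round 4: derive conn(f,j) via R2 from conn(f,e), link(e,j)
round 4: derive conn(g,e) via R2 from conn(g,c), link(c,e)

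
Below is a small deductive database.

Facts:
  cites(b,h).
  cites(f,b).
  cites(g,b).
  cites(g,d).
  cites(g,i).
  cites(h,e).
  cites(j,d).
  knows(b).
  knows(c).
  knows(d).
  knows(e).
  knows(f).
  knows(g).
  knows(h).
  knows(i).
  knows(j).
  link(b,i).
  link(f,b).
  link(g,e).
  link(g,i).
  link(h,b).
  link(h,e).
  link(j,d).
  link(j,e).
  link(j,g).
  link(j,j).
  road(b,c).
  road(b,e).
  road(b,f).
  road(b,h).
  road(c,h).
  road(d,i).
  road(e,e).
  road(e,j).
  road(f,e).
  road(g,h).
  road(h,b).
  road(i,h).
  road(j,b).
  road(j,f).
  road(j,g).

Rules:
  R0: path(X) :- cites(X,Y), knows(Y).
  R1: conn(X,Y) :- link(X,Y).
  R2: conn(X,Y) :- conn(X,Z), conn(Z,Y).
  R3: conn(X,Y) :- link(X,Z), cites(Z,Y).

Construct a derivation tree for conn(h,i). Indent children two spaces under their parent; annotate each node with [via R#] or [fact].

conn(h,i)  [via R2]
  conn(h,b)  [via R1]
    link(h,b)  [fact]
  conn(b,i)  [via R1]
    link(b,i)  [fact]

round 1: derive conn(b,i) via R1 from link(b,i)
round 1: derive conn(f,b) via R1 from link(f,b)
round 1: derive conn(g,e) via R1 from link(g,e)
round 1: derive conn(g,i) via R1 from link(g,i)
round 1: derive conn(h,b) via R1 from link(h,b)
round 1: derive conn(h,e) via R1 from link(h,e)
round 1: derive conn(j,d) via R1 from link(j,d)
round 1: derive conn(j,e) via R1 from link(j,e)
round 1: derive conn(j,g) via R1 from link(j,g)
round 1: derive conn(j,j) via R1 from link(j,j)
round 1: derive conn(f,h) via R3 from link(f,b), cites(b,h)
round 1: derive conn(h,h) via R3 from link(h,b), cites(b,h)
round 1: derive conn(j,b) via R3 from link(j,g), cites(g,b)
round 1: derive conn(j,i) via R3 from link(j,g), cites(g,i)
round 2: derive conn(f,e) via R2 from conn(f,h), conn(h,e)
round 2: derive conn(f,i) via R2 from conn(f,b), conn(b,i)
round 2: derive conn(h,i) via R2 from conn(h,b), conn(b,i)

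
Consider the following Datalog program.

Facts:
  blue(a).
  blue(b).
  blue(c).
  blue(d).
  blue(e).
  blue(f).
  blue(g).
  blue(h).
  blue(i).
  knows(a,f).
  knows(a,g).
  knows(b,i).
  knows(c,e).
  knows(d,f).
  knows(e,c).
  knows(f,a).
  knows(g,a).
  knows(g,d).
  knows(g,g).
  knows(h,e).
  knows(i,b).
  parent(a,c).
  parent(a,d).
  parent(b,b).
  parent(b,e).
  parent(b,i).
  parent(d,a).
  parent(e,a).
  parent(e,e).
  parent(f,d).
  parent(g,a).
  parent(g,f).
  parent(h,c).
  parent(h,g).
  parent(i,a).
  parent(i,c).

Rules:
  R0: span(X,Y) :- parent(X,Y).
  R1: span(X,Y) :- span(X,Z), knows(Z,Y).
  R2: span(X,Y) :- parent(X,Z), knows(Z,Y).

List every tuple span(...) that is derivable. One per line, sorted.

span(a,a)
span(a,c)
span(a,d)
span(a,e)
span(a,f)
span(a,g)
span(b,b)
span(b,c)
span(b,e)
span(b,i)
span(d,a)
span(d,d)
span(d,f)
span(d,g)
span(e,a)
span(e,c)
span(e,d)
span(e,e)
span(e,f)
span(e,g)
span(f,a)
span(f,d)
span(f,f)
span(f,g)
span(g,a)
span(g,d)
span(g,f)
span(g,g)
span(h,a)
span(h,c)
span(h,d)
span(h,e)
span(h,f)
span(h,g)
span(i,a)
span(i,c)
span(i,d)
span(i,e)
span(i,f)
span(i,g)

round 1: derive span(a,c) via R0 from parent(a,c)
round 1: derive span(a,d) via R0 from parent(a,d)
round 1: derive span(b,b) via R0 from parent(b,b)
round 1: derive span(b,e) via R0 from parent(b,e)
round 1: derive span(b,i) via R0 from parent(b,i)
round 1: derive span(d,a) via R0 from parent(d,a)
round 1: derive span(e,a) via R0 from parent(e,a)
round 1: derive span(e,e) via R0 from parent(e,e)
round 1: derive span(f,d) via R0 from parent(f,d)
round 1: derive span(g,a) via R0 from parent(g,a)
round 1: derive span(g,f) via R0 from parent(g,f)
round 1: derive span(h,c) via R0 from parent(h,c)
round 1: derive span(h,g) via R0 from parent(h,g)
round 1: derive span(i,a) via R0 from parent(i,a)
round 1: derive span(i,c) via R0 from parent(i,c)
round 1: derive span(a,e) via R2 from parent(a,c), knows(c,e)
round 1: derive span(a,f) via R2 from parent(a,d), knows(d,f)
round 1: derive span(b,c) via R2 from parent(b,e), knows(e,c)
round 1: derive span(d,f) via R2 from parent(d,a), knows(a,f)
round 1: derive span(d,g) via R2 from parent(d,a), knows(a,g)
round 1: derive span(e,c) via R2 from parent(e,e), knows(e,c)
round 1: derive span(e,f) via R2 from parent(e,a), knows(a,f)
round 1: derive span(e,g) via R2 from parent(e,a), knows(a,g)
round 1: derive span(f,f) via R2 from parent(f,d), knows(d,f)
round 1: derive span(g,g) via R2 from parent(g,a), knows(a,g)
round 1: derive span(h,a) via R2 from parent(h,g), knows(g,a)
round 1: derive span(h,d) via R2 from parent(h,g), knows(g,d)
round 1: derive span(h,e) via R2 from parent(h,c), knows(c,e)
round 1: derive span(i,e) via R2 from parent(i,c), knows(c,e)
round 1: derive span(i,f) via R2 from parent(i,a), knows(a,f)
round 1: derive span(i,g) via R2 from parent(i,a), knows(a,g)
round 2: derive span(a,a) via R1 from span(a,f), knows(f,a)
round 2: derive span(d,d) via R1 from span(d,g), knows(g,d)
round 2: derive span(e,d) via R1 from span(e,g), knows(g,d)
round 2: derive span(f,a) via R1 from span(f,f), knows(f,a)
round 2: derive span(g,d) via R1 from span(g,g), knows(g,d)
round 2: derive span(h,f) via R1 from span(h,a), knows(a,f)
round 2: derive span(i,d) via R1 from span(i,g), knows(g,d)
round 3: derive span(a,g) via R1 from span(a,a), knows(a,g)
round 3: derive span(f,g) via R1 from span(f,a), knows(a,g)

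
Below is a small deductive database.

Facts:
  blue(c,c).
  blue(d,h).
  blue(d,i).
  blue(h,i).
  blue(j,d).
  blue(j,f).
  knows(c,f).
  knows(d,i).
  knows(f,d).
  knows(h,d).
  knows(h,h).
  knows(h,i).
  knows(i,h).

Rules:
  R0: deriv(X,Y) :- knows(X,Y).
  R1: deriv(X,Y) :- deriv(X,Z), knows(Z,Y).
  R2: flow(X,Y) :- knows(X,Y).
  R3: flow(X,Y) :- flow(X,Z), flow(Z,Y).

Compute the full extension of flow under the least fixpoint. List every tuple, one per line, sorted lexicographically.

round 1: derive flow(c,f) via R2 from knows(c,f)
round 1: derive flow(d,i) via R2 from knows(d,i)
round 1: derive flow(f,d) via R2 from knows(f,d)
round 1: derive flow(h,d) via R2 from knows(h,d)
round 1: derive flow(h,h) via R2 from knows(h,h)
round 1: derive flow(h,i) via R2 from knows(h,i)
round 1: derive flow(i,h) via R2 from knows(i,h)
round 2: derive flow(c,d) via R3 from flow(c,f), flow(f,d)
round 2: derive flow(d,h) via R3 from flow(d,i), flow(i,h)
round 2: derive flow(f,i) via R3 from flow(f,d), flow(d,i)
round 2: derive flow(i,d) via R3 from flow(i,h), flow(h,d)
round 2: derive flow(i,i) via R3 from flow(i,h), flow(h,i)
round 3: derive flow(c,h) via R3 from flow(c,d), flow(d,h)
round 3: derive flow(c,i) via R3 from flow(c,d), flow(d,i)
round 3: derive flow(d,d) via R3 from flow(d,h), flow(h,d)
round 3: derive flow(f,h) via R3 from flow(f,d), flow(d,h)

flow(c,d)
flow(c,f)
flow(c,h)
flow(c,i)
flow(d,d)
flow(d,h)
flow(d,i)
flow(f,d)
flow(f,h)
flow(f,i)
flow(h,d)
flow(h,h)
flow(h,i)
flow(i,d)
flow(i,h)
flow(i,i)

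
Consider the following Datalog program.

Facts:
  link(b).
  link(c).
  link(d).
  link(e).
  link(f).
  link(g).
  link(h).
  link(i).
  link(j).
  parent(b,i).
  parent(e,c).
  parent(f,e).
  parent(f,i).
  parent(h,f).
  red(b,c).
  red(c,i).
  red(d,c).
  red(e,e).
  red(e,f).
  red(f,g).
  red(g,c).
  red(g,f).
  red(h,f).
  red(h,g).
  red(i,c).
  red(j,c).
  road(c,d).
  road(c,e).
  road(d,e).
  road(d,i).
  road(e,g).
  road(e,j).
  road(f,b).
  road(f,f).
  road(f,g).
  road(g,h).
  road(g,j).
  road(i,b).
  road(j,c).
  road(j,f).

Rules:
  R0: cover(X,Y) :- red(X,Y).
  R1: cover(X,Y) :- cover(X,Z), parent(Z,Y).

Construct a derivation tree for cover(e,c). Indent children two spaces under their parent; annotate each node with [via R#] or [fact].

round 1: derive cover(b,c) via R0 from red(b,c)
round 1: derive cover(c,i) via R0 from red(c,i)
round 1: derive cover(d,c) via R0 from red(d,c)
round 1: derive cover(e,e) via R0 from red(e,e)
round 1: derive cover(e,f) via R0 from red(e,f)
round 1: derive cover(f,g) via R0 from red(f,g)
round 1: derive cover(g,c) via R0 from red(g,c)
round 1: derive cover(g,f) via R0 from red(g,f)
round 1: derive cover(h,f) via R0 from red(h,f)
round 1: derive cover(h,g) via R0 from red(h,g)
round 1: derive cover(i,c) via R0 from red(i,c)
round 1: derive cover(j,c) via R0 from red(j,c)
round 2: derive cover(e,c) via R1 from cover(e,e), parent(e,c)
round 2: derive cover(e,i) via R1 from cover(e,f), parent(f,i)
round 2: derive cover(g,e) via R1 from cover(g,f), parent(f,e)
round 2: derive cover(g,i) via R1 from cover(g,f), parent(f,i)
round 2: derive cover(h,e) via R1 from cover(h,f), parent(f,e)
round 2: derive cover(h,i) via R1 from cover(h,f), parent(f,i)
round 3: derive cover(h,c) via R1 from cover(h,e), parent(e,c)

cover(e,c)  [via R1]
  cover(e,e)  [via R0]
    red(e,e)  [fact]
  parent(e,c)  [fact]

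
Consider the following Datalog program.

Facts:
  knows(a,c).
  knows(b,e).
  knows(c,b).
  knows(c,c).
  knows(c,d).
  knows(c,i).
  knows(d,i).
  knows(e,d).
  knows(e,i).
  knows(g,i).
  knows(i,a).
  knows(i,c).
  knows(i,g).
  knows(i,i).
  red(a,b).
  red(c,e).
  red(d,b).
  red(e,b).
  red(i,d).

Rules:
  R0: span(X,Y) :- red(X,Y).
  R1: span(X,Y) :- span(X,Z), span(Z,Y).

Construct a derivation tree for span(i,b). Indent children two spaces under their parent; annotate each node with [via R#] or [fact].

round 1: derive span(a,b) via R0 from red(a,b)
round 1: derive span(c,e) via R0 from red(c,e)
round 1: derive span(d,b) via R0 from red(d,b)
round 1: derive span(e,b) via R0 from red(e,b)
round 1: derive span(i,d) via R0 from red(i,d)
round 2: derive span(c,b) via R1 from span(c,e), span(e,b)
round 2: derive span(i,b) via R1 from span(i,d), span(d,b)

span(i,b)  [via R1]
  span(i,d)  [via R0]
    red(i,d)  [fact]
  span(d,b)  [via R0]
    red(d,b)  [fact]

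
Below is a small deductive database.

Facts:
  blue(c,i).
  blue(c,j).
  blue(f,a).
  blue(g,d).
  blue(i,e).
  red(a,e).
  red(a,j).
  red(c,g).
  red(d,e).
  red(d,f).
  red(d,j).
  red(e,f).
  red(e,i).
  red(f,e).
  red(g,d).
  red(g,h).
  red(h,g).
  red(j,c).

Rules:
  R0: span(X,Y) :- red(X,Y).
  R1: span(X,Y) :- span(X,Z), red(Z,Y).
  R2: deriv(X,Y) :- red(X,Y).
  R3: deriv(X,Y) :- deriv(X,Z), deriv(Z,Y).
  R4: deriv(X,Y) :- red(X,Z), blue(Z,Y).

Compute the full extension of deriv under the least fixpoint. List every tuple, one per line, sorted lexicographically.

deriv(a,a)
deriv(a,c)
deriv(a,d)
deriv(a,e)
deriv(a,f)
deriv(a,g)
deriv(a,h)
deriv(a,i)
deriv(a,j)
deriv(c,a)
deriv(c,c)
deriv(c,d)
deriv(c,e)
deriv(c,f)
deriv(c,g)
deriv(c,h)
deriv(c,i)
deriv(c,j)
deriv(d,a)
deriv(d,c)
deriv(d,d)
deriv(d,e)
deriv(d,f)
deriv(d,g)
deriv(d,h)
deriv(d,i)
deriv(d,j)
deriv(e,a)
deriv(e,c)
deriv(e,d)
deriv(e,e)
deriv(e,f)
deriv(e,g)
deriv(e,h)
deriv(e,i)
deriv(e,j)
deriv(f,a)
deriv(f,c)
deriv(f,d)
deriv(f,e)
deriv(f,f)
deriv(f,g)
deriv(f,h)
deriv(f,i)
deriv(f,j)
deriv(g,a)
deriv(g,c)
deriv(g,d)
deriv(g,e)
deriv(g,f)
deriv(g,g)
deriv(g,h)
deriv(g,i)
deriv(g,j)
deriv(h,a)
deriv(h,c)
deriv(h,d)
deriv(h,e)
deriv(h,f)
deriv(h,g)
deriv(h,h)
deriv(h,i)
deriv(h,j)
deriv(j,a)
deriv(j,c)
deriv(j,d)
deriv(j,e)
deriv(j,f)
deriv(j,g)
deriv(j,h)
deriv(j,i)
deriv(j,j)

round 1: derive deriv(a,e) via R2 from red(a,e)
round 1: derive deriv(a,j) via R2 from red(a,j)
round 1: derive deriv(c,g) via R2 from red(c,g)
round 1: derive deriv(d,e) via R2 from red(d,e)
round 1: derive deriv(d,f) via R2 from red(d,f)
round 1: derive deriv(d,j) via R2 from red(d,j)
round 1: derive deriv(e,f) via R2 from red(e,f)
round 1: derive deriv(e,i) via R2 from red(e,i)
round 1: derive deriv(f,e) via R2 from red(f,e)
round 1: derive deriv(g,d) via R2 from red(g,d)
round 1: derive deriv(g,h) via R2 from red(g,h)
round 1: derive deriv(h,g) via R2 from red(h,g)
round 1: derive deriv(j,c) via R2 from red(j,c)
round 1: derive deriv(c,d) via R4 from red(c,g), blue(g,d)
round 1: derive deriv(d,a) via R4 from red(d,f), blue(f,a)
round 1: derive deriv(e,a) via R4 from red(e,f), blue(f,a)
round 1: derive deriv(e,e) via R4 from red(e,i), blue(i,e)
round 1: derive deriv(h,d) via R4 from red(h,g), blue(g,d)
round 1: derive deriv(j,i) via R4 from red(j,c), blue(c,i)
round 1: derive deriv(j,j) via R4 from red(j,c), blue(c,j)
round 2: derive deriv(a,a) via R3 from deriv(a,e), deriv(e,a)
round 2: derive deriv(a,c) via R3 from deriv(a,j), deriv(j,c)
round 2: derive deriv(a,f) via R3 from deriv(a,e), deriv(e,f)
round 2: derive deriv(a,i) via R3 from deriv(a,e), deriv(e,i)
round 2: derive deriv(c,a) via R3 from deriv(c,d), deriv(d,a)
round 2: derive deriv(c,e) via R3 from deriv(c,d), deriv(d,e)
round 2: derive deriv(c,f) via R3 from deriv(c,d), deriv(d,f)
round 2: derive deriv(c,h) via R3 from deriv(c,g), deriv(g,h)
round 2: derive deriv(c,j) via R3 from deriv(c,d), deriv(d,j)
round 2: derive deriv(d,c) via R3 from deriv(d,j), deriv(j,c)
round 2: derive deriv(d,i) via R3 from deriv(d,e), deriv(e,i)
round 2: derive deriv(e,j) via R3 from deriv(e,a), deriv(a,j)
round 2: derive deriv(f,a) via R3 from deriv(f,e), deriv(e,a)
round 2: derive deriv(f,f) via R3 from deriv(f,e), deriv(e,f)
round 2: derive deriv(f,i) via R3 from deriv(f,e), deriv(e,i)
round 2: derive deriv(g,a) via R3 from deriv(g,d), deriv(d,a)
round 2: derive deriv(g,e) via R3 from deriv(g,d), deriv(d,e)
round 2: derive deriv(g,f) via R3 from deriv(g,d), deriv(d,f)
round 2: derive deriv(g,g) via R3 from deriv(g,h), deriv(h,g)
round 2: derive deriv(g,j) via R3 from deriv(g,d), deriv(d,j)
round 2: derive deriv(h,a) via R3 from deriv(h,d), deriv(d,a)
round 2: derive deriv(h,e) via R3 from deriv(h,d), deriv(d,e)
round 2: derive deriv(h,f) via R3 from deriv(h,d), deriv(d,f)
round 2: derive deriv(h,h) via R3 from deriv(h,g), deriv(g,h)
round 2: derive deriv(h,j) via R3 from deriv(h,d), deriv(d,j)
round 2: derive deriv(j,d) via R3 from deriv(j,c), deriv(c,d)
round 2: derive deriv(j,g) via R3 from deriv(j,c), deriv(c,g)
round 3: derive deriv(a,d) via R3 from deriv(a,c), deriv(c,d)
round 3: derive deriv(a,g) via R3 from deriv(a,c), deriv(c,g)
round 3: derive deriv(a,h) via R3 from deriv(a,c), deriv(c,h)
round 3: derive deriv(c,c) via R3 from deriv(c,a), deriv(a,c)
round 3: derive deriv(c,i) via R3 from deriv(c,a), deriv(a,i)
round 3: derive deriv(d,d) via R3 from deriv(d,c), deriv(c,d)
round 3: derive deriv(d,g) via R3 from deriv(d,c), deriv(c,g)
round 3: derive deriv(d,h) via R3 from deriv(d,c), deriv(c,h)
round 3: derive deriv(e,c) via R3 from deriv(e,a), deriv(a,c)
round 3: derive deriv(e,d) via R3 from deriv(e,j), deriv(j,d)
round 3: derive deriv(e,g) via R3 from deriv(e,j), deriv(j,g)
round 3: derive deriv(f,c) via R3 from deriv(f,a), deriv(a,c)
round 3: derive deriv(f,j) via R3 from deriv(f,a), deriv(a,j)
round 3: derive deriv(g,c) via R3 from deriv(g,a), deriv(a,c)
round 3: derive deriv(g,i) via R3 from deriv(g,a), deriv(a,i)
round 3: derive deriv(h,c) via R3 from deriv(h,a), deriv(a,c)
round 3: derive deriv(h,i) via R3 from deriv(h,a), deriv(a,i)
round 3: derive deriv(j,a) via R3 from deriv(j,c), deriv(c,a)
round 3: derive deriv(j,e) via R3 from deriv(j,c), deriv(c,e)
round 3: derive deriv(j,f) via R3 from deriv(j,c), deriv(c,f)
round 3: derive deriv(j,h) via R3 from deriv(j,c), deriv(c,h)
round 4: derive deriv(e,h) via R3 from deriv(e,a), deriv(a,h)
round 4: derive deriv(f,d) via R3 from deriv(f,a), deriv(a,d)
round 4: derive deriv(f,g) via R3 from deriv(f,a), deriv(a,g)
round 4: derive deriv(f,h) via R3 from deriv(f,a), deriv(a,h)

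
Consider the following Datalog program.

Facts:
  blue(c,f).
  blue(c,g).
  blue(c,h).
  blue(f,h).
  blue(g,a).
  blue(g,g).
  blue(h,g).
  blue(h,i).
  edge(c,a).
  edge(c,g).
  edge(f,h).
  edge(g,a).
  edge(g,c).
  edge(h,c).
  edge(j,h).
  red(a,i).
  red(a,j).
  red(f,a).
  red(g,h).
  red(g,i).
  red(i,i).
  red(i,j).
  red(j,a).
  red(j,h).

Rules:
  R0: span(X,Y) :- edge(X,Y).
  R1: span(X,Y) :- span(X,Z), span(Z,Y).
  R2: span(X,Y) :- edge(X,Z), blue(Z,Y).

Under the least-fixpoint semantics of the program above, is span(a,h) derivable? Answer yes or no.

no

round 1: derive span(c,a) via R0 from edge(c,a)
round 1: derive span(c,g) via R0 from edge(c,g)
round 1: derive span(f,h) via R0 from edge(f,h)
round 1: derive span(g,a) via R0 from edge(g,a)
round 1: derive span(g,c) via R0 from edge(g,c)
round 1: derive span(h,c) via R0 from edge(h,c)
round 1: derive span(j,h) via R0 from edge(j,h)
round 1: derive span(f,g) via R2 from edge(f,h), blue(h,g)
round 1: derive span(f,i) via R2 from edge(f,h), blue(h,i)
round 1: derive span(g,f) via R2 from edge(g,c), blue(c,f)
round 1: derive span(g,g) via R2 from edge(g,c), blue(c,g)
round 1: derive span(g,h) via R2 from edge(g,c), blue(c,h)
round 1: derive span(h,f) via R2 from edge(h,c), blue(c,f)
round 1: derive span(h,g) via R2 from edge(h,c), blue(c,g)
round 1: derive span(h,h) via R2 from edge(h,c), blue(c,h)
round 1: derive span(j,g) via R2 from edge(j,h), blue(h,g)
round 1: derive span(j,i) via R2 from edge(j,h), blue(h,i)
round 2: derive span(c,c) via R1 from span(c,g), span(g,c)
round 2: derive span(c,f) via R1 from span(c,g), span(g,f)
round 2: derive span(c,h) via R1 from span(c,g), span(g,h)
round 2: derive span(f,a) via R1 from span(f,g), span(g,a)
round 2: derive span(f,c) via R1 from span(f,g), span(g,c)
round 2: derive span(f,f) via R1 from span(f,g), span(g,f)
round 2: derive span(g,i) via R1 from span(g,f), span(f,i)
round 2: derive span(h,a) via R1 from span(h,c), span(c,a)
round 2: derive span(h,i) via R1 from span(h,f), span(f,i)
round 2: derive span(j,a) via R1 from span(j,g), span(g,a)
round 2: derive span(j,c) via R1 from span(j,g), span(g,c)
round 2: derive span(j,f) via R1 from span(j,g), span(g,f)
round 3: derive span(c,i) via R1 from span(c,f), span(f,i)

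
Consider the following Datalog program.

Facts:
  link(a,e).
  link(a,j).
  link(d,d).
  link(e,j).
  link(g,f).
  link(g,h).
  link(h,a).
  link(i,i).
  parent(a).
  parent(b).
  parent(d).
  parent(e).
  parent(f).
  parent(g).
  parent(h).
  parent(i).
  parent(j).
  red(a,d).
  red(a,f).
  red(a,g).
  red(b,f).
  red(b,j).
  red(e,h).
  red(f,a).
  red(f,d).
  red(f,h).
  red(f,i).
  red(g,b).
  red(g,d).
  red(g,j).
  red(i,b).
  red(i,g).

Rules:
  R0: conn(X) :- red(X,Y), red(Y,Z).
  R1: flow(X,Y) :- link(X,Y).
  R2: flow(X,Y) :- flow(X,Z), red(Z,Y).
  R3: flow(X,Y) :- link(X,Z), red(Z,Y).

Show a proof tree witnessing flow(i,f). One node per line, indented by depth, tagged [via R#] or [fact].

round 1: derive flow(a,e) via R1 from link(a,e)
round 1: derive flow(a,j) via R1 from link(a,j)
round 1: derive flow(d,d) via R1 from link(d,d)
round 1: derive flow(e,j) via R1 from link(e,j)
round 1: derive flow(g,f) via R1 from link(g,f)
round 1: derive flow(g,h) via R1 from link(g,h)
round 1: derive flow(h,a) via R1 from link(h,a)
round 1: derive flow(i,i) via R1 from link(i,i)
round 1: derive flow(a,h) via R3 from link(a,e), red(e,h)
round 1: derive flow(g,a) via R3 from link(g,f), red(f,a)
round 1: derive flow(g,d) via R3 from link(g,f), red(f,d)
round 1: derive flow(g,i) via R3 from link(g,f), red(f,i)
round 1: derive flow(h,d) via R3 from link(h,a), red(a,d)
round 1: derive flow(h,f) via R3 from link(h,a), red(a,f)
round 1: derive flow(h,g) via R3 from link(h,a), red(a,g)
round 1: derive flow(i,b) via R3 from link(i,i), red(i,b)
round 1: derive flow(i,g) via R3 from link(i,i), red(i,g)
round 2: derive flow(g,b) via R2 from flow(g,i), red(i,b)
round 2: derive flow(g,g) via R2 from flow(g,a), red(a,g)
round 2: derive flow(h,b) via R2 from flow(h,g), red(g,b)
round 2: derive flow(h,h) via R2 from flow(h,f), red(f,h)
round 2: derive flow(h,i) via R2 from flow(h,f), red(f,i)
round 2: derive flow(h,j) via R2 from flow(h,g), red(g,j)
round 2: derive flow(i,d) via R2 from flow(i,g), red(g,d)
round 2: derive flow(i,f) via R2 from flow(i,b), red(b,f)
round 2: derive flow(i,j) via R2 from flow(i,b), red(b,j)
round 3: derive flow(g,j) via R2 from flow(g,b), red(b,j)
round 3: derive flow(i,a) via R2 from flow(i,f), red(f,a)
round 3: derive flow(i,h) via R2 from flow(i,f), red(f,h)

flow(i,f)  [via R2]
  flow(i,b)  [via R3]
    link(i,i)  [fact]
    red(i,b)  [fact]
  red(b,f)  [fact]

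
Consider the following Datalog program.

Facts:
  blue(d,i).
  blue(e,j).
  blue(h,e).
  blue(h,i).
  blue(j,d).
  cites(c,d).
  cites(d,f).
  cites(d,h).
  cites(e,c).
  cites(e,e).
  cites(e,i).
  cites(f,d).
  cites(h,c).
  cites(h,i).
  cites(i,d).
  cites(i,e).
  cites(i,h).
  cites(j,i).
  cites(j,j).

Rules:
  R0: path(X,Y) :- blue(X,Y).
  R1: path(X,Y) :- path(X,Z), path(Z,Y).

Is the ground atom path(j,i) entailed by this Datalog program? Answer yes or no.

yes

round 1: derive path(d,i) via R0 from blue(d,i)
round 1: derive path(e,j) via R0 from blue(e,j)
round 1: derive path(h,e) via R0 from blue(h,e)
round 1: derive path(h,i) via R0 from blue(h,i)
round 1: derive path(j,d) via R0 from blue(j,d)
round 2: derive path(e,d) via R1 from path(e,j), path(j,d)
round 2: derive path(h,j) via R1 from path(h,e), path(e,j)
round 2: derive path(j,i) via R1 from path(j,d), path(d,i)
round 3: derive path(e,i) via R1 from path(e,d), path(d,i)
round 3: derive path(h,d) via R1 from path(h,e), path(e,d)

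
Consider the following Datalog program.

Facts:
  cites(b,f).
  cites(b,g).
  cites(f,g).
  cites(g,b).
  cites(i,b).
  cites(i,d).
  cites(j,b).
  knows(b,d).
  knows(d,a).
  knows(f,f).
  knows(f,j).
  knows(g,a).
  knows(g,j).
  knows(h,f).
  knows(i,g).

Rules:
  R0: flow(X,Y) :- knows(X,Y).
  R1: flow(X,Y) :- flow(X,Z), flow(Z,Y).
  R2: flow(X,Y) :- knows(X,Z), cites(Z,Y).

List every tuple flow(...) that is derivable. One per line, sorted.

round 1: derive flow(b,d) via R0 from knows(b,d)
round 1: derive flow(d,a) via R0 from knows(d,a)
round 1: derive flow(f,f) via R0 from knows(f,f)
round 1: derive flow(f,j) via R0 from knows(f,j)
round 1: derive flow(g,a) via R0 from knows(g,a)
round 1: derive flow(g,j) via R0 from knows(g,j)
round 1: derive flow(h,f) via R0 from knows(h,f)
round 1: derive flow(i,g) via R0 from knows(i,g)
round 1: derive flow(f,b) via R2 from knows(f,j), cites(j,b)
round 1: derive flow(f,g) via R2 from knows(f,f), cites(f,g)
round 1: derive flow(g,b) via R2 from knows(g,j), cites(j,b)
round 1: derive flow(h,g) via R2 from knows(h,f), cites(f,g)
round 1: derive flow(i,b) via R2 from knows(i,g), cites(g,b)
round 2: derive flow(b,a) via R1 from flow(b,d), flow(d,a)
round 2: derive flow(f,a) via R1 from flow(f,g), flow(g,a)
round 2: derive flow(f,d) via R1 from flow(f,b), flow(b,d)
round 2: derive flow(g,d) via R1 from flow(g,b), flow(b,d)
round 2: derive flow(h,a) via R1 from flow(h,g), flow(g,a)
round 2: derive flow(h,b) via R1 from flow(h,f), flow(f,b)
round 2: derive flow(h,j) via R1 from flow(h,f), flow(f,j)
round 2: derive flow(i,a) via R1 from flow(i,g), flow(g,a)
round 2: derive flow(i,d) via R1 from flow(i,b), flow(b,d)
round 2: derive flow(i,j) via R1 from flow(i,g), flow(g,j)
round 3: derive flow(h,d) via R1 from flow(h,b), flow(b,d)

flow(b,a)
flow(b,d)
flow(d,a)
flow(f,a)
flow(f,b)
flow(f,d)
flow(f,f)
flow(f,g)
flow(f,j)
flow(g,a)
flow(g,b)
flow(g,d)
flow(g,j)
flow(h,a)
flow(h,b)
flow(h,d)
flow(h,f)
flow(h,g)
flow(h,j)
flow(i,a)
flow(i,b)
flow(i,d)
flow(i,g)
flow(i,j)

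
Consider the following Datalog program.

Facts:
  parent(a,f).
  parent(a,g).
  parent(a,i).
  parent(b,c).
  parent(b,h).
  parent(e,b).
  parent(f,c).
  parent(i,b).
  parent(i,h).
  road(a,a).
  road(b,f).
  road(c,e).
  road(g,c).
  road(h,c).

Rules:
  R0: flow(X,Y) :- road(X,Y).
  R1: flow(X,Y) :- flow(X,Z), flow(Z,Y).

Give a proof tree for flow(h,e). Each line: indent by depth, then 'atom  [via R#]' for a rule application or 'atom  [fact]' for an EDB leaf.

round 1: derive flow(a,a) via R0 from road(a,a)
round 1: derive flow(b,f) via R0 from road(b,f)
round 1: derive flow(c,e) via R0 from road(c,e)
round 1: derive flow(g,c) via R0 from road(g,c)
round 1: derive flow(h,c) via R0 from road(h,c)
round 2: derive flow(g,e) via R1 from flow(g,c), flow(c,e)
round 2: derive flow(h,e) via R1 from flow(h,c), flow(c,e)

flow(h,e)  [via R1]
  flow(h,c)  [via R0]
    road(h,c)  [fact]
  flow(c,e)  [via R0]
    road(c,e)  [fact]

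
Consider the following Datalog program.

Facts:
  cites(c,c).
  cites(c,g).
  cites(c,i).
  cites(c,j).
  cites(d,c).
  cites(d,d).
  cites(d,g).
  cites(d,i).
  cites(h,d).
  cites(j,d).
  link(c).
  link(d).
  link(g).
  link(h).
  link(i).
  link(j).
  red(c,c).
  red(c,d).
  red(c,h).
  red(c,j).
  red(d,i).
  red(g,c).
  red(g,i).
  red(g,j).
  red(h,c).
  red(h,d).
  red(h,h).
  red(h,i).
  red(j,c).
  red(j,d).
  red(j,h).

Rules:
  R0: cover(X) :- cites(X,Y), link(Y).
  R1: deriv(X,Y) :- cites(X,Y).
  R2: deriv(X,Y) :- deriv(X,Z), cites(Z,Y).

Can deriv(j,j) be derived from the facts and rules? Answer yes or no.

yes

round 1: derive deriv(c,c) via R1 from cites(c,c)
round 1: derive deriv(c,g) via R1 from cites(c,g)
round 1: derive deriv(c,i) via R1 from cites(c,i)
round 1: derive deriv(c,j) via R1 from cites(c,j)
round 1: derive deriv(d,c) via R1 from cites(d,c)
round 1: derive deriv(d,d) via R1 from cites(d,d)
round 1: derive deriv(d,g) via R1 from cites(d,g)
round 1: derive deriv(d,i) via R1 from cites(d,i)
round 1: derive deriv(h,d) via R1 from cites(h,d)
round 1: derive deriv(j,d) via R1 from cites(j,d)
round 2: derive deriv(c,d) via R2 from deriv(c,j), cites(j,d)
round 2: derive deriv(d,j) via R2 from deriv(d,c), cites(c,j)
round 2: derive deriv(h,c) via R2 from deriv(h,d), cites(d,c)
round 2: derive deriv(h,g) via R2 from deriv(h,d), cites(d,g)
round 2: derive deriv(h,i) via R2 from deriv(h,d), cites(d,i)
round 2: derive deriv(j,c) via R2 from deriv(j,d), cites(d,c)
round 2: derive deriv(j,g) via R2 from deriv(j,d), cites(d,g)
round 2: derive deriv(j,i) via R2 from deriv(j,d), cites(d,i)
round 3: derive deriv(h,j) via R2 from deriv(h,c), cites(c,j)
round 3: derive deriv(j,j) via R2 from deriv(j,c), cites(c,j)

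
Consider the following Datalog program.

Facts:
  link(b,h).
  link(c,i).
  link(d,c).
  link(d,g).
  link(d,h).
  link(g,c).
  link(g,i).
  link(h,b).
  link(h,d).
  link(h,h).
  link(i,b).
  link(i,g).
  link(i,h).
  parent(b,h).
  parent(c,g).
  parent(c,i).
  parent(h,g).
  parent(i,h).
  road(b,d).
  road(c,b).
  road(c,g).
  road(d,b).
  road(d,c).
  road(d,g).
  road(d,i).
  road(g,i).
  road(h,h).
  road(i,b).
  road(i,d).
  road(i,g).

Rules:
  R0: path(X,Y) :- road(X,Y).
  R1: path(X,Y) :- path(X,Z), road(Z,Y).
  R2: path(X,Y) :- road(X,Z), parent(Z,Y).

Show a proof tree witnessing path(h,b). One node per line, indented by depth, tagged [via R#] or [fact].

path(h,b)  [via R1]
  path(h,i)  [via R1]
    path(h,g)  [via R2]
      road(h,h)  [fact]
      parent(h,g)  [fact]
    road(g,i)  [fact]
  road(i,b)  [fact]

round 1: derive path(b,d) via R0 from road(b,d)
round 1: derive path(c,b) via R0 from road(c,b)
round 1: derive path(c,g) via R0 from road(c,g)
round 1: derive path(d,b) via R0 from road(d,b)
round 1: derive path(d,c) via R0 from road(d,c)
round 1: derive path(d,g) via R0 from road(d,g)
round 1: derive path(d,i) via R0 from road(d,i)
round 1: derive path(g,i) via R0 from road(g,i)
round 1: derive path(h,h) via R0 from road(h,h)
round 1: derive path(i,b) via R0 from road(i,b)
round 1: derive path(i,d) via R0 from road(i,d)
round 1: derive path(i,g) via R0 from road(i,g)
round 1: derive path(c,h) via R2 from road(c,b), parent(b,h)
round 1: derive path(d,h) via R2 from road(d,b), parent(b,h)
round 1: derive path(g,h) via R2 from road(g,i), parent(i,h)
round 1: derive path(h,g) via R2 from road(h,h), parent(h,g)
round 1: derive path(i,h) via R2 from road(i,b), parent(b,h)
round 2: derive path(b,b) via R1 from path(b,d), road(d,b)
round 2: derive path(b,c) via R1 from path(b,d), road(d,c)
round 2: derive path(b,g) via R1 from path(b,d), road(d,g)
round 2: derive path(b,i) via R1 from path(b,d), road(d,i)
round 2: derive path(c,d) via R1 from path(c,b), road(b,d)
round 2: derive path(c,i) via R1 from path(c,g), road(g,i)
round 2: derive path(d,d) via R1 from path(d,b), road(b,d)
round 2: derive path(g,b) via R1 from path(g,i), road(i,b)
round 2: derive path(g,d) via R1 from path(g,i), road(i,d)
round 2: derive path(g,g) via R1 from path(g,i), road(i,g)
round 2: derive path(h,i) via R1 from path(h,g), road(g,i)
round 2: derive path(i,c) via R1 from path(i,d), road(d,c)
round 2: derive path(i,i) via R1 from path(i,d), road(d,i)
round 3: derive path(c,c) via R1 from path(c,d), road(d,c)
round 3: derive path(g,c) via R1 from path(g,d), road(d,c)
round 3: derive path(h,b) via R1 from path(h,i), road(i,b)
round 3: derive path(h,d) via R1 from path(h,i), road(i,d)
round 4: derive path(h,c) via R1 from path(h,d), road(d,c)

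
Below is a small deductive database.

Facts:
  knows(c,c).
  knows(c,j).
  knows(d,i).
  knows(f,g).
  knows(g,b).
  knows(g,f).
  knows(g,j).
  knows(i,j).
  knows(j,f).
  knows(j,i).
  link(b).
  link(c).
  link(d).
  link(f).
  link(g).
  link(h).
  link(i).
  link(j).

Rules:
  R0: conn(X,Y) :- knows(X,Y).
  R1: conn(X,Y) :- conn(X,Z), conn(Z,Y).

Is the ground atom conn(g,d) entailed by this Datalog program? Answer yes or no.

round 1: derive conn(c,c) via R0 from knows(c,c)
round 1: derive conn(c,j) via R0 from knows(c,j)
round 1: derive conn(d,i) via R0 from knows(d,i)
round 1: derive conn(f,g) via R0 from knows(f,g)
round 1: derive conn(g,b) via R0 from knows(g,b)
round 1: derive conn(g,f) via R0 from knows(g,f)
round 1: derive conn(g,j) via R0 from knows(g,j)
round 1: derive conn(i,j) via R0 from knows(i,j)
round 1: derive conn(j,f) via R0 from knows(j,f)
round 1: derive conn(j,i) via R0 from knows(j,i)
round 2: derive conn(c,f) via R1 from conn(c,j), conn(j,f)
round 2: derive conn(c,i) via R1 from conn(c,j), conn(j,i)
round 2: derive conn(d,j) via R1 from conn(d,i), conn(i,j)
round 2: derive conn(f,b) via R1 from conn(f,g), conn(g,b)
round 2: derive conn(f,f) via R1 from conn(f,g), conn(g,f)
round 2: derive conn(f,j) via R1 from conn(f,g), conn(g,j)
round 2: derive conn(g,g) via R1 from conn(g,f), conn(f,g)
round 2: derive conn(g,i) via R1 from conn(g,j), conn(j,i)
round 2: derive conn(i,f) via R1 from conn(i,j), conn(j,f)
round 2: derive conn(i,i) via R1 from conn(i,j), conn(j,i)
round 2: derive conn(j,g) via R1 from conn(j,f), conn(f,g)
round 2: derive conn(j,j) via R1 from conn(j,i), conn(i,j)
round 3: derive conn(c,b) via R1 from conn(c,f), conn(f,b)
round 3: derive conn(c,g) via R1 from conn(c,f), conn(f,g)
round 3: derive conn(d,f) via R1 from conn(d,i), conn(i,f)
round 3: derive conn(d,g) via R1 from conn(d,j), conn(j,g)
round 3: derive conn(f,i) via R1 from conn(f,g), conn(g,i)
round 3: derive conn(i,b) via R1 from conn(i,f), conn(f,b)
round 3: derive conn(i,g) via R1 from conn(i,f), conn(f,g)
round 3: derive conn(j,b) via R1 from conn(j,f), conn(f,b)
round 4: derive conn(d,b) via R1 from conn(d,f), conn(f,b)

no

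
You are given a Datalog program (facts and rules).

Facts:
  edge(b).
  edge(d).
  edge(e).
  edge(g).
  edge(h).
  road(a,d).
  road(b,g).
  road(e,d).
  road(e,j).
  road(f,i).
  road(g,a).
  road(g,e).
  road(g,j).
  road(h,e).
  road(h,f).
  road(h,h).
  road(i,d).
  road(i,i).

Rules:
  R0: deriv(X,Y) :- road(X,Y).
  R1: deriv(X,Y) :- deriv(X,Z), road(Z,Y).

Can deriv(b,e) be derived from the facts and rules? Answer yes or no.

round 1: derive deriv(a,d) via R0 from road(a,d)
round 1: derive deriv(b,g) via R0 from road(b,g)
round 1: derive deriv(e,d) via R0 from road(e,d)
round 1: derive deriv(e,j) via R0 from road(e,j)
round 1: derive deriv(f,i) via R0 from road(f,i)
round 1: derive deriv(g,a) via R0 from road(g,a)
round 1: derive deriv(g,e) via R0 from road(g,e)
round 1: derive deriv(g,j) via R0 from road(g,j)
round 1: derive deriv(h,e) via R0 from road(h,e)
round 1: derive deriv(h,f) via R0 from road(h,f)
round 1: derive deriv(h,h) via R0 from road(h,h)
round 1: derive deriv(i,d) via R0 from road(i,d)
round 1: derive deriv(i,i) via R0 from road(i,i)
round 2: derive deriv(b,a) via R1 from deriv(b,g), road(g,a)
round 2: derive deriv(b,e) via R1 from deriv(b,g), road(g,e)
round 2: derive deriv(b,j) via R1 from deriv(b,g), road(g,j)
round 2: derive deriv(f,d) via R1 from deriv(f,i), road(i,d)
round 2: derive deriv(g,d) via R1 from deriv(g,a), road(a,d)
round 2: derive deriv(h,d) via R1 from deriv(h,e), road(e,d)
round 2: derive deriv(h,i) via R1 from deriv(h,f), road(f,i)
round 2: derive deriv(h,j) via R1 from deriv(h,e), road(e,j)
round 3: derive deriv(b,d) via R1 from deriv(b,a), road(a,d)

yes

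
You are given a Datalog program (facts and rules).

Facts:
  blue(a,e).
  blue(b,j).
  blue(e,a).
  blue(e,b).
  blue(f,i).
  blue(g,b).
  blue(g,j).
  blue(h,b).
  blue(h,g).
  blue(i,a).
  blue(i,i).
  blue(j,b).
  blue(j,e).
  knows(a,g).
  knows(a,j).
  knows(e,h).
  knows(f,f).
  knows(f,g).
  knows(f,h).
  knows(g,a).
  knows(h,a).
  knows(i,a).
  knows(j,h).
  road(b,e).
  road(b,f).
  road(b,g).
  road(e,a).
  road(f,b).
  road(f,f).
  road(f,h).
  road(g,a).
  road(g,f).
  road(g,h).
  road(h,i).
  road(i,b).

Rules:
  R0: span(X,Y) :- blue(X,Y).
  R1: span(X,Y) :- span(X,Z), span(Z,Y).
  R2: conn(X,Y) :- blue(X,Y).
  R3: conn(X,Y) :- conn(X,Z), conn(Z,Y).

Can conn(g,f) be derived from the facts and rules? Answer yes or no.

no

round 1: derive conn(a,e) via R2 from blue(a,e)
round 1: derive conn(b,j) via R2 from blue(b,j)
round 1: derive conn(e,a) via R2 from blue(e,a)
round 1: derive conn(e,b) via R2 from blue(e,b)
round 1: derive conn(f,i) via R2 from blue(f,i)
round 1: derive conn(g,b) via R2 from blue(g,b)
round 1: derive conn(g,j) via R2 from blue(g,j)
round 1: derive conn(h,b) via R2 from blue(h,b)
round 1: derive conn(h,g) via R2 from blue(h,g)
round 1: derive conn(i,a) via R2 from blue(i,a)
round 1: derive conn(i,i) via R2 from blue(i,i)
round 1: derive conn(j,b) via R2 from blue(j,b)
round 1: derive conn(j,e) via R2 from blue(j,e)
round 2: derive conn(a,a) via R3 from conn(a,e), conn(e,a)
round 2: derive conn(a,b) via R3 from conn(a,e), conn(e,b)
round 2: derive conn(b,b) via R3 from conn(b,j), conn(j,b)
round 2: derive conn(b,e) via R3 from conn(b,j), conn(j,e)
round 2: derive conn(e,e) via R3 from conn(e,a), conn(a,e)
round 2: derive conn(e,j) via R3 from conn(e,b), conn(b,j)
round 2: derive conn(f,a) via R3 from conn(f,i), conn(i,a)
round 2: derive conn(g,e) via R3 from conn(g,j), conn(j,e)
round 2: derive conn(h,j) via R3 from conn(h,b), conn(b,j)
round 2: derive conn(i,e) via R3 from conn(i,a), conn(a,e)
round 2: derive conn(j,a) via R3 from conn(j,e), conn(e,a)
round 2: derive conn(j,j) via R3 from conn(j,b), conn(b,j)
round 3: derive conn(a,j) via R3 from conn(a,b), conn(b,j)
round 3: derive conn(b,a) via R3 from conn(b,e), conn(e,a)
round 3: derive conn(f,b) via R3 from conn(f,a), conn(a,b)
round 3: derive conn(f,e) via R3 from conn(f,a), conn(a,e)
round 3: derive conn(g,a) via R3 from conn(g,e), conn(e,a)
round 3: derive conn(h,a) via R3 from conn(h,j), conn(j,a)
round 3: derive conn(h,e) via R3 from conn(h,b), conn(b,e)
round 3: derive conn(i,b) via R3 from conn(i,a), conn(a,b)
round 3: derive conn(i,j) via R3 from conn(i,e), conn(e,j)
round 4: derive conn(f,j) via R3 from conn(f,a), conn(a,j)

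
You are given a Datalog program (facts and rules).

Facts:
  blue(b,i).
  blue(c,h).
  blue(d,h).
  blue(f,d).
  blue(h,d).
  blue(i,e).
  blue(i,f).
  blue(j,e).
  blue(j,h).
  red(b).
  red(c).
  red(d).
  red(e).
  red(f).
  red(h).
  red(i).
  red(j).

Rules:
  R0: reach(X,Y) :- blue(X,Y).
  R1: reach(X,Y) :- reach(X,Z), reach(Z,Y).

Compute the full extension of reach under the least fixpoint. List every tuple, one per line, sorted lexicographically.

round 1: derive reach(b,i) via R0 from blue(b,i)
round 1: derive reach(c,h) via R0 from blue(c,h)
round 1: derive reach(d,h) via R0 from blue(d,h)
round 1: derive reach(f,d) via R0 from blue(f,d)
round 1: derive reach(h,d) via R0 from blue(h,d)
round 1: derive reach(i,e) via R0 from blue(i,e)
round 1: derive reach(i,f) via R0 from blue(i,f)
round 1: derive reach(j,e) via R0 from blue(j,e)
round 1: derive reach(j,h) via R0 from blue(j,h)
round 2: derive reach(b,e) via R1 from reach(b,i), reach(i,e)
round 2: derive reach(b,f) via R1 from reach(b,i), reach(i,f)
round 2: derive reach(c,d) via R1 from reach(c,h), reach(h,d)
round 2: derive reach(d,d) via R1 from reach(d,h), reach(h,d)
round 2: derive reach(f,h) via R1 from reach(f,d), reach(d,h)
round 2: derive reach(h,h) via R1 from reach(h,d), reach(d,h)
round 2: derive reach(i,d) via R1 from reach(i,f), reach(f,d)
round 2: derive reach(j,d) via R1 from reach(j,h), reach(h,d)
round 3: derive reach(b,d) via R1 from reach(b,f), reach(f,d)
round 3: derive reach(b,h) via R1 from reach(b,f), reach(f,h)
round 3: derive reach(i,h) via R1 from reach(i,d), reach(d,h)

reach(b,d)
reach(b,e)
reach(b,f)
reach(b,h)
reach(b,i)
reach(c,d)
reach(c,h)
reach(d,d)
reach(d,h)
reach(f,d)
reach(f,h)
reach(h,d)
reach(h,h)
reach(i,d)
reach(i,e)
reach(i,f)
reach(i,h)
reach(j,d)
reach(j,e)
reach(j,h)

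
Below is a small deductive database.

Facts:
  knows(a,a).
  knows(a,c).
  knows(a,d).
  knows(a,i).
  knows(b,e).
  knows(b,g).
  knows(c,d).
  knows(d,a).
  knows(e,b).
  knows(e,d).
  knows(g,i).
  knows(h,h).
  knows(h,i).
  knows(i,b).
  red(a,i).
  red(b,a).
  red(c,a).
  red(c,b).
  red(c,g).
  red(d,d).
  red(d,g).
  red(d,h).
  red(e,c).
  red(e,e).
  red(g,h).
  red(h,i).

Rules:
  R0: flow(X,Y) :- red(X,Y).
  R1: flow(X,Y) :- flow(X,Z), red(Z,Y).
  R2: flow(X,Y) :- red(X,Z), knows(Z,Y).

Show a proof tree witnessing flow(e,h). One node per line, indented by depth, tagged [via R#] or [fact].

flow(e,h)  [via R1]
  flow(e,d)  [via R2]
    red(e,c)  [fact]
    knows(c,d)  [fact]
  red(d,h)  [fact]

round 1: derive flow(a,i) via R0 from red(a,i)
round 1: derive flow(b,a) via R0 from red(b,a)
round 1: derive flow(c,a) via R0 from red(c,a)
round 1: derive flow(c,b) via R0 from red(c,b)
round 1: derive flow(c,g) via R0 from red(c,g)
round 1: derive flow(d,d) via R0 from red(d,d)
round 1: derive flow(d,g) via R0 from red(d,g)
round 1: derive flow(d,h) via R0 from red(d,h)
round 1: derive flow(e,c) via R0 from red(e,c)
round 1: derive flow(e,e) via R0 from red(e,e)
round 1: derive flow(g,h) via R0 from red(g,h)
round 1: derive flow(h,i) via R0 from red(h,i)
round 1: derive flow(a,b) via R2 from red(a,i), knows(i,b)
round 1: derive flow(b,c) via R2 from red(b,a), knows(a,c)
round 1: derive flow(b,d) via R2 from red(b,a), knows(a,d)
round 1: derive flow(b,i) via R2 from red(b,a), knows(a,i)
round 1: derive flow(c,c) via R2 from red(c,a), knows(a,c)
round 1: derive flow(c,d) via R2 from red(c,a), knows(a,d)
round 1: derive flow(c,e) via R2 from red(c,b), knows(b,e)
round 1: derive flow(c,i) via R2 from red(c,a), knows(a,i)
round 1: derive flow(d,a) via R2 from red(d,d), knows(d,a)
round 1: derive flow(d,i) via R2 from red(d,g), knows(g,i)
round 1: derive flow(e,b) via R2 from red(e,e), knows(e,b)
round 1: derive flow(e,d) via R2 from red(e,c), knows(c,d)
round 1: derive flow(g,i) via R2 from red(g,h), knows(h,i)
round 1: derive flow(h,b) via R2 from red(h,i), knows(i,b)
round 2: derive flow(a,a) via R1 from flow(a,b), red(b,a)
round 2: derive flow(b,b) via R1 from flow(b,c), red(c,b)
round 2: derive flow(b,g) via R1 from flow(b,c), red(c,g)
round 2: derive flow(b,h) via R1 from flow(b,d), red(d,h)
round 2: derive flow(c,h) via R1 from flow(c,d), red(d,h)
round 2: derive flow(e,a) via R1 from flow(e,b), red(b,a)
round 2: derive flow(e,g) via R1 from flow(e,c), red(c,g)
round 2: derive flow(e,h) via R1 from flow(e,d), red(d,h)
round 2: derive flow(h,a) via R1 from flow(h,b), red(b,a)
round 3: derive flow(e,i) via R1 from flow(e,a), red(a,i)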